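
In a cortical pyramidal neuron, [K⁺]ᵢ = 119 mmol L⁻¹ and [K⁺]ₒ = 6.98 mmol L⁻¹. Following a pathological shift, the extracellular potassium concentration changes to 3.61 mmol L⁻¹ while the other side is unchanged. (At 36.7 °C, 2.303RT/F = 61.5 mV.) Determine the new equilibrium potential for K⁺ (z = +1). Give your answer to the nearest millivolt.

After the shift: [K⁺]_out = 3.61, [K⁺]_in = 119 mmol L⁻¹.
E_new = (61.5/1)·log₁₀(3.61/119) = 61.50 · (-1.5180) = -93.36 mV

-93 mV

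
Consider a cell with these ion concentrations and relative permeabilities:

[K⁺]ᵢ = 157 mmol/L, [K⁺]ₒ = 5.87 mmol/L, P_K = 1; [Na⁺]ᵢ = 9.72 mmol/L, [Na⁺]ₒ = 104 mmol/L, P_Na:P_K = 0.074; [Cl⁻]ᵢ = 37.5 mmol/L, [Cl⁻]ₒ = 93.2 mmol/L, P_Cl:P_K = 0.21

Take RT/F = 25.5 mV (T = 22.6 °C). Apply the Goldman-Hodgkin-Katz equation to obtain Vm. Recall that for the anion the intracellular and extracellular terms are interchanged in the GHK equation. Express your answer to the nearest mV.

-54 mV

Vm = 25.5 · ln[(Σ P·[cation]ₒ + Σ P·[anion]ᵢ) / (Σ P·[cation]ᵢ + Σ P·[anion]ₒ)]
Numerator = 1×5.87 + 0.074×104 + 0.21×37.5 = 21.44
Denominator = 1×157 + 0.074×9.72 + 0.21×93.2 = 177.3
Vm = 25.5 · ln(0.12094) = 25.5 × (-2.1125) = -53.87 mV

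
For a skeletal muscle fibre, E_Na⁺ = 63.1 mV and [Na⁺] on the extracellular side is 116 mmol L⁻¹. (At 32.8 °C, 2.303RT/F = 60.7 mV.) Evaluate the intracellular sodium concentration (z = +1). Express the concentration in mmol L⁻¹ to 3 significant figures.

10.6 mmol L⁻¹

Nernst: E = (60.7/1) · log₁₀([out]/[in]), so log₁₀([out]/[in]) = 63.1 × 1 / 60.7 = 1.0395.
[out]/[in] = 10^(1.0395) = 10.95.
[in] = 116 / 10.95 = 10.59 mmol L⁻¹.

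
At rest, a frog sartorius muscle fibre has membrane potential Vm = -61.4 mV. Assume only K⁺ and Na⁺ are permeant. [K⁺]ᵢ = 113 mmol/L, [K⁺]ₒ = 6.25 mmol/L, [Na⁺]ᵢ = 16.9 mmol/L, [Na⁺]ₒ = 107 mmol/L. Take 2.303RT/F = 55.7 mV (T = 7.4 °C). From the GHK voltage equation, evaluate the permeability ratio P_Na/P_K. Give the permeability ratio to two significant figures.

0.025

Let α = P_Na/P_K. GHK: Vm = 55.7·log₁₀[(Kₒ + α·Naₒ)/(Kᵢ + α·Naᵢ)].
10^(Vm/55.7) = 10^(-61.4/55.7) = 0.079007
So 0.079007·(Kᵢ + α·Naᵢ) = Kₒ + α·Naₒ → α = (0.079007·113.0 − 6.25) / (107.0 − 0.079007·16.9)
α = (8.928 − 6.25) / (107.0 − 1.335) = 2.678/105.7 = 0.02534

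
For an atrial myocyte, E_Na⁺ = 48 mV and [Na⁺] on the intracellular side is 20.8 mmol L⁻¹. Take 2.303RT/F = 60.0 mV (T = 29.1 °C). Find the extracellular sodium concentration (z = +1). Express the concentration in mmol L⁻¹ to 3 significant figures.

131 mmol L⁻¹

Nernst: E = (60.0/1) · log₁₀([out]/[in]), so log₁₀([out]/[in]) = 48.0 × 1 / 60.0 = 0.8000.
[out]/[in] = 10^(0.8000) = 6.31.
[out] = 6.31 × 20.8 = 131.2 mmol L⁻¹.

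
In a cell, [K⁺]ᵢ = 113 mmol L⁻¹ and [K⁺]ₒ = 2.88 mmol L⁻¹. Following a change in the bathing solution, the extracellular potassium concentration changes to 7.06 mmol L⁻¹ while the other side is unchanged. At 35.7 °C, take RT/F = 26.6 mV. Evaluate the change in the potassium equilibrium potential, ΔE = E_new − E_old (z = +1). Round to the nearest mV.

E_old = (26.6/1)·ln(2.88/113) = -97.61 mV
E_new = (26.6/1)·ln(7.06/113) = -73.76 mV
ΔE = -73.76 − (-97.61) = 23.85 mV

24 mV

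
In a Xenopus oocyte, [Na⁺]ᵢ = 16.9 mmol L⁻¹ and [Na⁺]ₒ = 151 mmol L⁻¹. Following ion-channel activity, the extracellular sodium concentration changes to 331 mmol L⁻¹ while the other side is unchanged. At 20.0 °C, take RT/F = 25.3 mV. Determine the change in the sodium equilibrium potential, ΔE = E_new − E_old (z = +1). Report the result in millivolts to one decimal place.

E_old = (25.3/1)·ln(151/16.9) = 55.41 mV
E_new = (25.3/1)·ln(331/16.9) = 75.26 mV
ΔE = 75.26 − (55.41) = 19.86 mV

19.9 mV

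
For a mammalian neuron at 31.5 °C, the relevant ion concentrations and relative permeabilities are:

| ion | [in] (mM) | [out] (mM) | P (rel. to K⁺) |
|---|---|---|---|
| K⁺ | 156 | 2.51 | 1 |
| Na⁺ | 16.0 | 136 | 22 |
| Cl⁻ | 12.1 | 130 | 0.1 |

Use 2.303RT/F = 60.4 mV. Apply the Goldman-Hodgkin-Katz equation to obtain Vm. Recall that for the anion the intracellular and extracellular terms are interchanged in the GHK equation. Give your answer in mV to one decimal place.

Vm = 60.4 · log₁₀[(Σ P·[cation]ₒ + Σ P·[anion]ᵢ) / (Σ P·[cation]ᵢ + Σ P·[anion]ₒ)]
Numerator = 1×2.51 + 22×136 + 0.1×12.1 = 2996
Denominator = 1×156 + 22×16.0 + 0.1×130 = 521
Vm = 60.4 · log₁₀(5.7499) = 60.4 × (0.7597) = 45.88 mV

45.9 mV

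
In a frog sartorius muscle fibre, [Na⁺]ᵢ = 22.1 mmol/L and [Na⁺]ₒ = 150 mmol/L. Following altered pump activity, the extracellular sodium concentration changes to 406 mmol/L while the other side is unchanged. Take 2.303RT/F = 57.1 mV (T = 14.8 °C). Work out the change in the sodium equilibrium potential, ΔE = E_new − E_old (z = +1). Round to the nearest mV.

25 mV

E_old = (57.1/1)·log₁₀(150/22.1) = 47.49 mV
E_new = (57.1/1)·log₁₀(406/22.1) = 72.18 mV
ΔE = 72.18 − (47.49) = 24.69 mV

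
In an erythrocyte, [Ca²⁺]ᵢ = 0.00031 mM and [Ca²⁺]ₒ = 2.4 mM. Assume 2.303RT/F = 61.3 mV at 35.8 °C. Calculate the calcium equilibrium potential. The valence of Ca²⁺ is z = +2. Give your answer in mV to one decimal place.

E = (61.3/z) · log₁₀([Ca²⁺]_out/[Ca²⁺]_in) with z = +2.
= (61.3/2) · log₁₀(2.4/0.00031) = 30.65 · log₁₀(7742)
= 30.65 · (3.8888) = 119.19 mV

119.2 mV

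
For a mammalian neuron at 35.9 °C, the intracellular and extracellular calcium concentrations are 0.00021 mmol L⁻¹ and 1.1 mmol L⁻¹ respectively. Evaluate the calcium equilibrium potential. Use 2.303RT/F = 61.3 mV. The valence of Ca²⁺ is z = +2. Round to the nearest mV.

114 mV

E = (61.3/z) · log₁₀([Ca²⁺]_out/[Ca²⁺]_in) with z = +2.
= (61.3/2) · log₁₀(1.1/0.00021) = 30.65 · log₁₀(5238)
= 30.65 · (3.7192) = 113.99 mV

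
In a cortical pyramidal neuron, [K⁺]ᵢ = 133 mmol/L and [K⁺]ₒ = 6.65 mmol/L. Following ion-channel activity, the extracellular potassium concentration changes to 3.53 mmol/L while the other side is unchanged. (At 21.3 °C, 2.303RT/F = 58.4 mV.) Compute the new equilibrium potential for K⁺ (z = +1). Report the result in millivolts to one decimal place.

After the shift: [K⁺]_out = 3.53, [K⁺]_in = 133 mmol/L.
E_new = (58.4/1)·log₁₀(3.53/133) = 58.40 · (-1.5761) = -92.04 mV

-92.0 mV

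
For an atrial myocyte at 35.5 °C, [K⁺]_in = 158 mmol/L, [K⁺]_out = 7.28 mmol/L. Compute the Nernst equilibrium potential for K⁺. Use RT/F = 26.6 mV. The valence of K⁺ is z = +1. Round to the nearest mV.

E = (26.6/z) · ln([K⁺]_out/[K⁺]_in) with z = +1.
= (26.6/1) · ln(7.28/158) = 26.60 · ln(0.04608)
= 26.60 · (-3.0775) = -81.86 mV

-82 mV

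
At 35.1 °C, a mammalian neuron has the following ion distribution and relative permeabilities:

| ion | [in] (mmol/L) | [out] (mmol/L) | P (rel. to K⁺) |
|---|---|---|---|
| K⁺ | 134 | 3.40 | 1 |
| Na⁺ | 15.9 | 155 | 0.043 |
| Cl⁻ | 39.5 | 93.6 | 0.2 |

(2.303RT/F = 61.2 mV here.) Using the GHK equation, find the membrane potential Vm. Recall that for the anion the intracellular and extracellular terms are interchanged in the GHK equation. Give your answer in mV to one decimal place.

-57.0 mV

Vm = 61.2 · log₁₀[(Σ P·[cation]ₒ + Σ P·[anion]ᵢ) / (Σ P·[cation]ᵢ + Σ P·[anion]ₒ)]
Numerator = 1×3.40 + 0.043×155 + 0.2×39.5 = 17.96
Denominator = 1×134 + 0.043×15.9 + 0.2×93.6 = 153.4
Vm = 61.2 · log₁₀(0.11711) = 61.2 × (-0.9314) = -57.00 mV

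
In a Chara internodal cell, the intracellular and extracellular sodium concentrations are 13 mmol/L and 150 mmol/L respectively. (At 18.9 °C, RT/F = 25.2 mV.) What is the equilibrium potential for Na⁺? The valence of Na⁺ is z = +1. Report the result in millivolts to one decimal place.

61.6 mV

E = (25.2/z) · ln([Na⁺]_out/[Na⁺]_in) with z = +1.
= (25.2/1) · ln(150/13) = 25.20 · ln(11.54)
= 25.20 · (2.4457) = 61.63 mV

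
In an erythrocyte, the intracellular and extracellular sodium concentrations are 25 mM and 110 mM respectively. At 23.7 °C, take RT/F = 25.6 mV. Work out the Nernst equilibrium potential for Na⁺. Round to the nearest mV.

E = (25.6/z) · ln([Na⁺]_out/[Na⁺]_in) with z = +1.
= (25.6/1) · ln(110/25) = 25.60 · ln(4.4)
= 25.60 · (1.4816) = 37.93 mV

38 mV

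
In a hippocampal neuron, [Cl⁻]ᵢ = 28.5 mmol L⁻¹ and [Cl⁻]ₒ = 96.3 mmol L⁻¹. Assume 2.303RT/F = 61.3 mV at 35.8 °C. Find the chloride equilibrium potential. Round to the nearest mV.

E = (61.3/z) · log₁₀([Cl⁻]_out/[Cl⁻]_in) with z = -1.
For an anion, dividing by z = -1 reverses the sign.
= (61.3/-1) · log₁₀(96.3/28.5) = -61.30 · log₁₀(3.379)
= -61.30 · (0.5288) = -32.41 mV

-32 mV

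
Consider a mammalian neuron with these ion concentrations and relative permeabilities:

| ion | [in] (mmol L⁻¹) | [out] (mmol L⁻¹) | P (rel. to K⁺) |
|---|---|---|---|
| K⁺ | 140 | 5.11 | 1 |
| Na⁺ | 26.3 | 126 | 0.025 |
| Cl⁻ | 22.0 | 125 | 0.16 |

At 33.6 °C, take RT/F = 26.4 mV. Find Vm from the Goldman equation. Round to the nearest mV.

-69 mV

Vm = 26.4 · ln[(Σ P·[cation]ₒ + Σ P·[anion]ᵢ) / (Σ P·[cation]ᵢ + Σ P·[anion]ₒ)]
Numerator = 1×5.11 + 0.025×126 + 0.16×22.0 = 11.78
Denominator = 1×140 + 0.025×26.3 + 0.16×125 = 160.7
Vm = 26.4 · ln(0.073324) = 26.4 × (-2.6129) = -68.98 mV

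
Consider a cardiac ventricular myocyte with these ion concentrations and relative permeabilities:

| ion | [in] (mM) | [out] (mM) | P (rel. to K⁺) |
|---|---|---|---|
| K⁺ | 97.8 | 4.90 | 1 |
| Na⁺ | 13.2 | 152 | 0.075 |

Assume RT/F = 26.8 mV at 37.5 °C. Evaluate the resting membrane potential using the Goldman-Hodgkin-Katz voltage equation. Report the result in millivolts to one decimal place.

Vm = 26.8 · ln[(Σ P·[cation]ₒ + Σ P·[anion]ᵢ) / (Σ P·[cation]ᵢ + Σ P·[anion]ₒ)]
Numerator = 1×4.90 + 0.075×152 = 16.3
Denominator = 1×97.8 + 0.075×13.2 = 98.79
Vm = 26.8 · ln(0.165) = 26.8 × (-1.8018) = -48.29 mV

-48.3 mV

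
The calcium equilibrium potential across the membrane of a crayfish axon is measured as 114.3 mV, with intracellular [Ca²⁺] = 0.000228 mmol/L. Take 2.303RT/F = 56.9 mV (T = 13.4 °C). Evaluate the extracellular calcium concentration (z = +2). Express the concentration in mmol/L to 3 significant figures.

2.37 mmol/L

Nernst: E = (56.9/2) · log₁₀([out]/[in]), so log₁₀([out]/[in]) = 114.3 × 2 / 56.9 = 4.0176.
[out]/[in] = 10^(4.0176) = 1.041e+04.
[out] = 1.041e+04 × 0.000228 = 2.374 mmol/L.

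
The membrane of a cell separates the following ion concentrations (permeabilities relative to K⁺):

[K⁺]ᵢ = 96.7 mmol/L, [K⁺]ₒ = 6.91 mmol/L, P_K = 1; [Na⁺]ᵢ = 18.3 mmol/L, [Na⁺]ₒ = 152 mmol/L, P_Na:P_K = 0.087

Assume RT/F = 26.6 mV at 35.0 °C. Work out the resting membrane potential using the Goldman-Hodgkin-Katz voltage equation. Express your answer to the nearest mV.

-42 mV

Vm = 26.6 · ln[(Σ P·[cation]ₒ + Σ P·[anion]ᵢ) / (Σ P·[cation]ᵢ + Σ P·[anion]ₒ)]
Numerator = 1×6.91 + 0.087×152 = 20.13
Denominator = 1×96.7 + 0.087×18.3 = 98.29
Vm = 26.6 · ln(0.20484) = 26.6 × (-1.5855) = -42.18 mV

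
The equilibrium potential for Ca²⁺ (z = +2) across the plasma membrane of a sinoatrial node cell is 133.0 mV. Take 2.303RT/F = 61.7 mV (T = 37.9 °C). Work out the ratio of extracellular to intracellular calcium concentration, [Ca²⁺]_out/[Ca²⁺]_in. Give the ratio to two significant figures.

log₁₀([out]/[in]) = E·z/(61.7) = 133.0 × 2 / 61.7 = 4.3112
[out]/[in] = 10^(4.3112) = 2.047e+04

20000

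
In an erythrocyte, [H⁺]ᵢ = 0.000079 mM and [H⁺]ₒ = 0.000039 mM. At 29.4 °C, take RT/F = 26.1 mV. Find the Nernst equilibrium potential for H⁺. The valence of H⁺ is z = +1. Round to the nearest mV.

E = (26.1/z) · ln([H⁺]_out/[H⁺]_in) with z = +1.
= (26.1/1) · ln(0.000039/0.000079) = 26.10 · ln(0.4937)
= 26.10 · (-0.7059) = -18.42 mV

-18 mV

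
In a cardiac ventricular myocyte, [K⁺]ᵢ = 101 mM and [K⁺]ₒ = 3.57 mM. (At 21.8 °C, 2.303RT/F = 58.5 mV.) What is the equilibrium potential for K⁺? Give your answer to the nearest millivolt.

E = (58.5/z) · log₁₀([K⁺]_out/[K⁺]_in) with z = +1.
= (58.5/1) · log₁₀(3.57/101) = 58.50 · log₁₀(0.03535)
= 58.50 · (-1.4517) = -84.92 mV

-85 mV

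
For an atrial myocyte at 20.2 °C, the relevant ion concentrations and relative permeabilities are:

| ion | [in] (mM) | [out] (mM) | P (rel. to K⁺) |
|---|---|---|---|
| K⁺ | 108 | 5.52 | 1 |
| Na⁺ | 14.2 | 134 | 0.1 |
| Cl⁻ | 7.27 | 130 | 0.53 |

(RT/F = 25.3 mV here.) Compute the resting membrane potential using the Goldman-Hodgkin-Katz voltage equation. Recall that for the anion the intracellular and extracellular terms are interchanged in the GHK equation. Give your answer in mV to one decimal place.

Vm = 25.3 · ln[(Σ P·[cation]ₒ + Σ P·[anion]ᵢ) / (Σ P·[cation]ᵢ + Σ P·[anion]ₒ)]
Numerator = 1×5.52 + 0.1×134 + 0.53×7.27 = 22.77
Denominator = 1×108 + 0.1×14.2 + 0.53×130 = 178.3
Vm = 25.3 · ln(0.12771) = 25.3 × (-2.0580) = -52.07 mV

-52.1 mV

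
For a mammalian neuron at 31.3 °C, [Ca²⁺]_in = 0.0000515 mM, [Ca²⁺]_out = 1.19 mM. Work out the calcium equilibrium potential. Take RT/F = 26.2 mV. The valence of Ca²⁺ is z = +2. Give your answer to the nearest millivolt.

E = (26.2/z) · ln([Ca²⁺]_out/[Ca²⁺]_in) with z = +2.
= (26.2/2) · ln(1.19/0.0000515) = 13.10 · ln(2.311e+04)
= 13.10 · (10.0479) = 131.63 mV

132 mV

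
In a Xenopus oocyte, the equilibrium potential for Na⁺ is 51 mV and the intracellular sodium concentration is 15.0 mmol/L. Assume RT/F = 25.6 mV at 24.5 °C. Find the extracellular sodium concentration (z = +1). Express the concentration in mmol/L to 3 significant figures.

Nernst: E = (25.6/1) · ln([out]/[in]), so ln([out]/[in]) = 51.0 × 1 / 25.6 = 1.9922.
[out]/[in] = e^(1.9922) = 7.332.
[out] = 7.332 × 15.0 = 110 mmol/L.

110 mmol/L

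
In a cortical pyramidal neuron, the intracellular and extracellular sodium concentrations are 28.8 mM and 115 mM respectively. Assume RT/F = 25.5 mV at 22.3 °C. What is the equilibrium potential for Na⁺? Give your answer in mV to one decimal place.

35.3 mV

E = (25.5/z) · ln([Na⁺]_out/[Na⁺]_in) with z = +1.
= (25.5/1) · ln(115/28.8) = 25.50 · ln(3.993)
= 25.50 · (1.3846) = 35.31 mV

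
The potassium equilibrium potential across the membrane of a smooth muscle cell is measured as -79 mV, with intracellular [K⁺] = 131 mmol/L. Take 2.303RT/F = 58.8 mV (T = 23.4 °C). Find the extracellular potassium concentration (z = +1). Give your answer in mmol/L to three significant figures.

Nernst: E = (58.8/1) · log₁₀([out]/[in]), so log₁₀([out]/[in]) = -79.0 × 1 / 58.8 = -1.3435.
[out]/[in] = 10^(-1.3435) = 0.04534.
[out] = 0.04534 × 131 = 5.939 mmol/L.

5.94 mmol/L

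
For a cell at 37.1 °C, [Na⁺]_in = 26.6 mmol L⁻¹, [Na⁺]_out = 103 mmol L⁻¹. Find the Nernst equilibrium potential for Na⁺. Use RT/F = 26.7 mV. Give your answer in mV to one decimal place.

36.1 mV

E = (26.7/z) · ln([Na⁺]_out/[Na⁺]_in) with z = +1.
= (26.7/1) · ln(103/26.6) = 26.70 · ln(3.872)
= 26.70 · (1.3538) = 36.15 mV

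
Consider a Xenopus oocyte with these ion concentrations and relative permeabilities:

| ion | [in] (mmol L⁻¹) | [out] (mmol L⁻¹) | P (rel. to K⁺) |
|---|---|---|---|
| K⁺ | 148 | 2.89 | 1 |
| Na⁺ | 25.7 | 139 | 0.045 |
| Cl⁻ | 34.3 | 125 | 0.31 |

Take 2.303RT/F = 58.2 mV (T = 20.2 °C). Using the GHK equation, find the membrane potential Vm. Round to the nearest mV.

-57 mV

Vm = 58.2 · log₁₀[(Σ P·[cation]ₒ + Σ P·[anion]ᵢ) / (Σ P·[cation]ᵢ + Σ P·[anion]ₒ)]
Numerator = 1×2.89 + 0.045×139 + 0.31×34.3 = 19.78
Denominator = 1×148 + 0.045×25.7 + 0.31×125 = 187.9
Vm = 58.2 · log₁₀(0.10525) = 58.2 × (-0.9778) = -56.91 mV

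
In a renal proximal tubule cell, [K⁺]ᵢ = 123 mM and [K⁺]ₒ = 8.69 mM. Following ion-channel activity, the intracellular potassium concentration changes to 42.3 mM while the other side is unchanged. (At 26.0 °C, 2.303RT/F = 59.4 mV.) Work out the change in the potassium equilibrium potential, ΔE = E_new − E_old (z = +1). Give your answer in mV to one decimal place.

27.5 mV

E_old = (59.4/1)·log₁₀(8.69/123) = -68.36 mV
E_new = (59.4/1)·log₁₀(8.69/42.3) = -40.83 mV
ΔE = -40.83 − (-68.36) = 27.54 mV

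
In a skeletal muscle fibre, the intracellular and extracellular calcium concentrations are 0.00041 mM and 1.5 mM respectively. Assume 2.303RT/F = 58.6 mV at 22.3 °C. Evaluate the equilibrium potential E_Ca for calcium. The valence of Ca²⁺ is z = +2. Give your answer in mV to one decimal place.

E = (58.6/z) · log₁₀([Ca²⁺]_out/[Ca²⁺]_in) with z = +2.
= (58.6/2) · log₁₀(1.5/0.00041) = 29.30 · log₁₀(3659)
= 29.30 · (3.5633) = 104.40 mV

104.4 mV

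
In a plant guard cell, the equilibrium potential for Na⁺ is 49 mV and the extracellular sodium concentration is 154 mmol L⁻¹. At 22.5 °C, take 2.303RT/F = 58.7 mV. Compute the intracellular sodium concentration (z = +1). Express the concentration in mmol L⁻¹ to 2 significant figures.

23 mmol L⁻¹

Nernst: E = (58.7/1) · log₁₀([out]/[in]), so log₁₀([out]/[in]) = 49.0 × 1 / 58.7 = 0.8348.
[out]/[in] = 10^(0.8348) = 6.835.
[in] = 154 / 6.835 = 22.53 mmol L⁻¹.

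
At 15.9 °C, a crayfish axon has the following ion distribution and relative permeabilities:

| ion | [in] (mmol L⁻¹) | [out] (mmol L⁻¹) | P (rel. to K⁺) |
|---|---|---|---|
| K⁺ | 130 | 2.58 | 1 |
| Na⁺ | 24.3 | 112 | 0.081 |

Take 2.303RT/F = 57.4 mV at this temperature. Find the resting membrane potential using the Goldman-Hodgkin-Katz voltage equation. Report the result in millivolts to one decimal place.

Vm = 57.4 · log₁₀[(Σ P·[cation]ₒ + Σ P·[anion]ᵢ) / (Σ P·[cation]ᵢ + Σ P·[anion]ₒ)]
Numerator = 1×2.58 + 0.081×112 = 11.65
Denominator = 1×130 + 0.081×24.3 = 132
Vm = 57.4 · log₁₀(0.088294) = 57.4 × (-1.0541) = -60.50 mV

-60.5 mV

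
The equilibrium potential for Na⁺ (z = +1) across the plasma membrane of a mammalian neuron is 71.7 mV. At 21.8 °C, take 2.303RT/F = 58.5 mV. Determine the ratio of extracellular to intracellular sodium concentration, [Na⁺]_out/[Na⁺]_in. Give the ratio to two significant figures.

17

log₁₀([out]/[in]) = E·z/(58.5) = 71.7 × 1 / 58.5 = 1.2256
[out]/[in] = 10^(1.2256) = 16.81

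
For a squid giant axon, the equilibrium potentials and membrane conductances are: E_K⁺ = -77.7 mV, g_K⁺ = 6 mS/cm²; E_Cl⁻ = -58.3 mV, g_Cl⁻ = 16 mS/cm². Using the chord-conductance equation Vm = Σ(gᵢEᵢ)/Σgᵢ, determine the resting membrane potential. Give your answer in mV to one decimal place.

Σ gᵢEᵢ = 6·(-77.7) + 16·(-58.3) = -1399.00
Σ gᵢ = 6 + 16 = 22
Vm = -1399.00 / 22 = -63.59 mV

-63.6 mV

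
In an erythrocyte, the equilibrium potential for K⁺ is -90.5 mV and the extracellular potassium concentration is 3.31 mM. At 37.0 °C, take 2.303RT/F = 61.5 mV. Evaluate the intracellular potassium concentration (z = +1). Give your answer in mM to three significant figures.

Nernst: E = (61.5/1) · log₁₀([out]/[in]), so log₁₀([out]/[in]) = -90.5 × 1 / 61.5 = -1.4715.
[out]/[in] = 10^(-1.4715) = 0.03376.
[in] = 3.31 / 0.03376 = 98.03 mM.

98.0 mM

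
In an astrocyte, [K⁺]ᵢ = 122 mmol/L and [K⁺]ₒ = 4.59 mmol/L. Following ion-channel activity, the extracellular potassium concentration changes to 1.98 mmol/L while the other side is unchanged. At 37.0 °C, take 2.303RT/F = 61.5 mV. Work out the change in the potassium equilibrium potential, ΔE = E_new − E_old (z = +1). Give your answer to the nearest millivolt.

E_old = (61.5/1)·log₁₀(4.59/122) = -87.61 mV
E_new = (61.5/1)·log₁₀(1.98/122) = -110.07 mV
ΔE = -110.07 − (-87.61) = -22.46 mV

-22 mV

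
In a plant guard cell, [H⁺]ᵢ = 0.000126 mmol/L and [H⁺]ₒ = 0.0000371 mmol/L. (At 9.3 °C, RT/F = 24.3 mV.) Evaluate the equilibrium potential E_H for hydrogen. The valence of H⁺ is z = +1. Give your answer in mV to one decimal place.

E = (24.3/z) · ln([H⁺]_out/[H⁺]_in) with z = +1.
= (24.3/1) · ln(0.0000371/0.000126) = 24.30 · ln(0.2944)
= 24.30 · (-1.2227) = -29.71 mV

-29.7 mV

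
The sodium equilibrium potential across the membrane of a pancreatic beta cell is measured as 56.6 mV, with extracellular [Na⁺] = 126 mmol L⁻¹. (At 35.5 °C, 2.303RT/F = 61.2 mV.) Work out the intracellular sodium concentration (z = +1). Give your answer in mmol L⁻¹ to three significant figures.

Nernst: E = (61.2/1) · log₁₀([out]/[in]), so log₁₀([out]/[in]) = 56.6 × 1 / 61.2 = 0.9248.
[out]/[in] = 10^(0.9248) = 8.411.
[in] = 126 / 8.411 = 14.98 mmol L⁻¹.

15.0 mmol L⁻¹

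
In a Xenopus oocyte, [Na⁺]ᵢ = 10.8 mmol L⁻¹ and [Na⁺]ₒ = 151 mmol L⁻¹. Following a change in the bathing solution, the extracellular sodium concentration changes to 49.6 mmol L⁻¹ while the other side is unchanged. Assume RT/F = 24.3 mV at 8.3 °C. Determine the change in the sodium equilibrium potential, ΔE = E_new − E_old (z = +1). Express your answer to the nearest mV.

-27 mV

E_old = (24.3/1)·ln(151/10.8) = 64.10 mV
E_new = (24.3/1)·ln(49.6/10.8) = 37.04 mV
ΔE = 37.04 − (64.10) = -27.05 mV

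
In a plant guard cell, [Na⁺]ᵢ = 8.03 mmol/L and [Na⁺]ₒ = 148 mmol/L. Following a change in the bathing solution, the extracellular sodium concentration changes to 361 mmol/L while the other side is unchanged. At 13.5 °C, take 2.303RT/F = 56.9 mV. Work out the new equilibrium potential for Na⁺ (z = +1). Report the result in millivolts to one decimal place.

94.0 mV

After the shift: [Na⁺]_out = 361, [Na⁺]_in = 8.03 mmol/L.
E_new = (56.9/1)·log₁₀(361/8.03) = 56.90 · (1.6528) = 94.04 mV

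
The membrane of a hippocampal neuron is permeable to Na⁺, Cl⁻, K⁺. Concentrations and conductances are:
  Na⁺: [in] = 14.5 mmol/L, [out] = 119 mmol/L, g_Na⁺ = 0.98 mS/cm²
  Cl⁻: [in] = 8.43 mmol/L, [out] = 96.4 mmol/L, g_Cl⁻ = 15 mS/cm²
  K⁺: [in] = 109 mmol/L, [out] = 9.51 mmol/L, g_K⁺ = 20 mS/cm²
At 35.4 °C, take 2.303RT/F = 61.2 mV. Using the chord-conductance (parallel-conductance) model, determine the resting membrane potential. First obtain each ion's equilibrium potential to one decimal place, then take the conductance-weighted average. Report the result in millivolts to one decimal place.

E_Na⁺ = (61.2/1)·log₁₀(119/14.5) = 55.9 mV
E_Cl⁻ = (61.2/-1)·log₁₀(96.4/8.43) = -64.8 mV
E_K⁺ = (61.2/1)·log₁₀(9.51/109) = -64.8 mV
Vm = (Σ gᵢEᵢ)/(Σ gᵢ) = (0.98·55.9 + 15·-64.8 + 20·-64.8) / (0.98 + 15 + 20)
= -2213.22 / 35.98 = -61.51 mV

-61.5 mV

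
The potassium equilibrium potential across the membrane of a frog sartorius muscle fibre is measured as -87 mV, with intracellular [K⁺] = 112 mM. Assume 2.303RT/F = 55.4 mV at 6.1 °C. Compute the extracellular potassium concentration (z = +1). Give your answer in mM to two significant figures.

Nernst: E = (55.4/1) · log₁₀([out]/[in]), so log₁₀([out]/[in]) = -87.0 × 1 / 55.4 = -1.5704.
[out]/[in] = 10^(-1.5704) = 0.02689.
[out] = 0.02689 × 112 = 3.012 mM.

3.0 mM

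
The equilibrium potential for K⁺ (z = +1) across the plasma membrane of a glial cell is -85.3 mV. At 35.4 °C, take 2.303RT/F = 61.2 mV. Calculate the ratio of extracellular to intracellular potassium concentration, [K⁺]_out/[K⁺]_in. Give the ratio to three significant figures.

0.0404

log₁₀([out]/[in]) = E·z/(61.2) = -85.3 × 1 / 61.2 = -1.3938
[out]/[in] = 10^(-1.3938) = 0.04038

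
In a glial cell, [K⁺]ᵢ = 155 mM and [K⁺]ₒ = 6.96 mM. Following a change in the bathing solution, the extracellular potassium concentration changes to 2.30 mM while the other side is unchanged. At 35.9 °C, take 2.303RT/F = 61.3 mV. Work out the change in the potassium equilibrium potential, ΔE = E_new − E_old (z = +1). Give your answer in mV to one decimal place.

-29.5 mV

E_old = (61.3/1)·log₁₀(6.96/155) = -82.62 mV
E_new = (61.3/1)·log₁₀(2.30/155) = -112.09 mV
ΔE = -112.09 − (-82.62) = -29.48 mV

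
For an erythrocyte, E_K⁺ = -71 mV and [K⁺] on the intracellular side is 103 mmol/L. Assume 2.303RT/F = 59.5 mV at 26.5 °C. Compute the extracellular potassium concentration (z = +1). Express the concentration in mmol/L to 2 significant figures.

6.6 mmol/L

Nernst: E = (59.5/1) · log₁₀([out]/[in]), so log₁₀([out]/[in]) = -71.0 × 1 / 59.5 = -1.1933.
[out]/[in] = 10^(-1.1933) = 0.06408.
[out] = 0.06408 × 103 = 6.6 mmol/L.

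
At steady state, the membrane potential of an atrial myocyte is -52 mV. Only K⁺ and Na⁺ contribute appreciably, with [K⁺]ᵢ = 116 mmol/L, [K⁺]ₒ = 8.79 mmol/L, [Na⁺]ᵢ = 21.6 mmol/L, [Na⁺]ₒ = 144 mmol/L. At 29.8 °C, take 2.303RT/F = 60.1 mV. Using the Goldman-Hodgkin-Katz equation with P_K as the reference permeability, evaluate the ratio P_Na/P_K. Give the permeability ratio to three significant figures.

0.0498

Let α = P_Na/P_K. GHK: Vm = 60.1·log₁₀[(Kₒ + α·Naₒ)/(Kᵢ + α·Naᵢ)].
10^(Vm/60.1) = 10^(-52.0/60.1) = 0.13639
So 0.13639·(Kᵢ + α·Naᵢ) = Kₒ + α·Naₒ → α = (0.13639·116.0 − 8.79) / (144.0 − 0.13639·21.6)
α = (15.82 − 8.79) / (144.0 − 2.946) = 7.031/141.1 = 0.04985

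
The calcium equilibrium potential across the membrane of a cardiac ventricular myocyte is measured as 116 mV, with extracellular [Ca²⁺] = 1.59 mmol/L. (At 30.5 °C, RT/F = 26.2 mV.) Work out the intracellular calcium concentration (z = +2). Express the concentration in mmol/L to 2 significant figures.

0.00023 mmol/L

Nernst: E = (26.2/2) · ln([out]/[in]), so ln([out]/[in]) = 116.0 × 2 / 26.2 = 8.8550.
[out]/[in] = e^(8.8550) = 7009.
[in] = 1.59 / 7009 = 0.0002268 mmol/L.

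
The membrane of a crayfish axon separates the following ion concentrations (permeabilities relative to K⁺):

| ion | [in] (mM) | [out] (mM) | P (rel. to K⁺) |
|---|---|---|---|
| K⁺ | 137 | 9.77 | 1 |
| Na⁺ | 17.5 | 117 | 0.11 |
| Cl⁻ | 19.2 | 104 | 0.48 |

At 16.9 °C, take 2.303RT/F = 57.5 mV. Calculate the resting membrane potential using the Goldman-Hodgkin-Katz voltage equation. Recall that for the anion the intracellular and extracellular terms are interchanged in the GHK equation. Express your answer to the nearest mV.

Vm = 57.5 · log₁₀[(Σ P·[cation]ₒ + Σ P·[anion]ᵢ) / (Σ P·[cation]ᵢ + Σ P·[anion]ₒ)]
Numerator = 1×9.77 + 0.11×117 + 0.48×19.2 = 31.86
Denominator = 1×137 + 0.11×17.5 + 0.48×104 = 188.8
Vm = 57.5 · log₁₀(0.16869) = 57.5 × (-0.7729) = -44.44 mV

-44 mV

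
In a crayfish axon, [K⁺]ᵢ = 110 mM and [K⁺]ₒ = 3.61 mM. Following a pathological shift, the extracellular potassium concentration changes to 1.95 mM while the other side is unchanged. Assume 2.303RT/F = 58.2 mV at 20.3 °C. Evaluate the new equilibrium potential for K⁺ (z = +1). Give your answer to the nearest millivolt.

-102 mV

After the shift: [K⁺]_out = 1.95, [K⁺]_in = 110 mM.
E_new = (58.2/1)·log₁₀(1.95/110) = 58.20 · (-1.7514) = -101.93 mV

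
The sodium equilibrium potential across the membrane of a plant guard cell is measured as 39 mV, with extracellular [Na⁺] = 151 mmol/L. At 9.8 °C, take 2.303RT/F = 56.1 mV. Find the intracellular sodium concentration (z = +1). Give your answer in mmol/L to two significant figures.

30 mmol/L

Nernst: E = (56.1/1) · log₁₀([out]/[in]), so log₁₀([out]/[in]) = 39.0 × 1 / 56.1 = 0.6952.
[out]/[in] = 10^(0.6952) = 4.957.
[in] = 151 / 4.957 = 30.46 mmol/L.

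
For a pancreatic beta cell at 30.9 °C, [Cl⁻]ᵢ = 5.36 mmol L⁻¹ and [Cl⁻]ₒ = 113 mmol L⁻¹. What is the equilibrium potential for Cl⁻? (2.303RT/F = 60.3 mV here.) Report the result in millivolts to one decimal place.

E = (60.3/z) · log₁₀([Cl⁻]_out/[Cl⁻]_in) with z = -1.
For an anion, dividing by z = -1 reverses the sign.
= (60.3/-1) · log₁₀(113/5.36) = -60.30 · log₁₀(21.08)
= -60.30 · (1.3239) = -79.83 mV

-79.8 mV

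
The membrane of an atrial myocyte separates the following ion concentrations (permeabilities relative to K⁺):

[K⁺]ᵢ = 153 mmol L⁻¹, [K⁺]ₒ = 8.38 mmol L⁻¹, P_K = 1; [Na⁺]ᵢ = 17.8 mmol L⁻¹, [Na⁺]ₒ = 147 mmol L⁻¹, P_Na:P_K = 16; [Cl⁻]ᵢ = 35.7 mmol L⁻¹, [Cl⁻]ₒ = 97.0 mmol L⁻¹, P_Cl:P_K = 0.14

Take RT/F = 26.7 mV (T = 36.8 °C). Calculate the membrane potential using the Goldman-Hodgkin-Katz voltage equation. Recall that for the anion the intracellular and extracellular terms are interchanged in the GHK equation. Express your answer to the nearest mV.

44 mV

Vm = 26.7 · ln[(Σ P·[cation]ₒ + Σ P·[anion]ᵢ) / (Σ P·[cation]ᵢ + Σ P·[anion]ₒ)]
Numerator = 1×8.38 + 16×147 + 0.14×35.7 = 2365
Denominator = 1×153 + 16×17.8 + 0.14×97.0 = 451.4
Vm = 26.7 · ln(5.2403) = 26.7 × (1.6564) = 44.23 mV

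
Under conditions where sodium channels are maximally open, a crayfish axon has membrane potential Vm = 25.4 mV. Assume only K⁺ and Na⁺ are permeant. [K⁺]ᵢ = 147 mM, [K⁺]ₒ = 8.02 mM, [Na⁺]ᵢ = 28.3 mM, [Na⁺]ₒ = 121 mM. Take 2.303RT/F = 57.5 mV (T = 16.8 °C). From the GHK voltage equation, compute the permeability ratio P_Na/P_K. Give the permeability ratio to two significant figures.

9.3

Let α = P_Na/P_K. GHK: Vm = 57.5·log₁₀[(Kₒ + α·Naₒ)/(Kᵢ + α·Naᵢ)].
10^(Vm/57.5) = 10^(25.4/57.5) = 2.7653
So 2.7653·(Kᵢ + α·Naᵢ) = Kₒ + α·Naₒ → α = (2.7653·147.0 − 8.02) / (121.0 − 2.7653·28.3)
α = (406.5 − 8.02) / (121.0 − 78.26) = 398.5/42.74 = 9.323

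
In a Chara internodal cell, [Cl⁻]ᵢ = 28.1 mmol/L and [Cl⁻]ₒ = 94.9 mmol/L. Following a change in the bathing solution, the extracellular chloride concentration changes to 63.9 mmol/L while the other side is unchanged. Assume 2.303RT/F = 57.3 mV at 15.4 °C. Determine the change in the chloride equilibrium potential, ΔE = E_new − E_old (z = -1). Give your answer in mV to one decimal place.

E_old = (57.3/-1)·log₁₀(94.9/28.1) = -30.29 mV
E_new = (57.3/-1)·log₁₀(63.9/28.1) = -20.44 mV
ΔE = -20.44 − (-30.29) = 9.84 mV

9.8 mV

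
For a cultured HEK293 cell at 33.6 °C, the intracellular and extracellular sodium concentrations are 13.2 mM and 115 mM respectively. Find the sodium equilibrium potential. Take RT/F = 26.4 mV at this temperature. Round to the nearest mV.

57 mV

E = (26.4/z) · ln([Na⁺]_out/[Na⁺]_in) with z = +1.
= (26.4/1) · ln(115/13.2) = 26.40 · ln(8.712)
= 26.40 · (2.1647) = 57.15 mV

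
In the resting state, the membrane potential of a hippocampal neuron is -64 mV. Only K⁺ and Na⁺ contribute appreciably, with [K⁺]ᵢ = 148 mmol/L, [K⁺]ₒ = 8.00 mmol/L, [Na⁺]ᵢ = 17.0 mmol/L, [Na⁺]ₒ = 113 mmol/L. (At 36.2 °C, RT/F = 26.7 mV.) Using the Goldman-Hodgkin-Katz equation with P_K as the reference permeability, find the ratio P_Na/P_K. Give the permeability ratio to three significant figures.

Let α = P_Na/P_K. GHK: Vm = 26.7·ln[(Kₒ + α·Naₒ)/(Kᵢ + α·Naᵢ)].
e^(Vm/26.7) = e^(-64.0/26.7) = 0.09099
So 0.09099·(Kᵢ + α·Naᵢ) = Kₒ + α·Naₒ → α = (0.09099·148.0 − 8.0) / (113.0 − 0.09099·17.0)
α = (13.47 − 8.0) / (113.0 − 1.547) = 5.467/111.5 = 0.04905

0.0490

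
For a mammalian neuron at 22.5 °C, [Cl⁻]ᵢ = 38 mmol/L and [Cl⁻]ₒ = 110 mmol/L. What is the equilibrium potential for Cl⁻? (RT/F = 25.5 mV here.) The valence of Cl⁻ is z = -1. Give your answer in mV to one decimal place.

-27.1 mV

E = (25.5/z) · ln([Cl⁻]_out/[Cl⁻]_in) with z = -1.
For an anion, dividing by z = -1 reverses the sign.
= (25.5/-1) · ln(110/38) = -25.50 · ln(2.895)
= -25.50 · (1.0629) = -27.10 mV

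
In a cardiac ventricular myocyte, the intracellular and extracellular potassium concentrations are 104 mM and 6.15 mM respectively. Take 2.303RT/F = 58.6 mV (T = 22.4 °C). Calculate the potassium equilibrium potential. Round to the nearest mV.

-72 mV

E = (58.6/z) · log₁₀([K⁺]_out/[K⁺]_in) with z = +1.
= (58.6/1) · log₁₀(6.15/104) = 58.60 · log₁₀(0.05913)
= 58.60 · (-1.2282) = -71.97 mV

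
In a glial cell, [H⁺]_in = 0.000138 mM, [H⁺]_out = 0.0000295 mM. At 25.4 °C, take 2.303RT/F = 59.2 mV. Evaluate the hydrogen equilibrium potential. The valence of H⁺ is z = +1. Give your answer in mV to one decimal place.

-39.7 mV

E = (59.2/z) · log₁₀([H⁺]_out/[H⁺]_in) with z = +1.
= (59.2/1) · log₁₀(0.0000295/0.000138) = 59.20 · log₁₀(0.2138)
= 59.20 · (-0.6701) = -39.67 mV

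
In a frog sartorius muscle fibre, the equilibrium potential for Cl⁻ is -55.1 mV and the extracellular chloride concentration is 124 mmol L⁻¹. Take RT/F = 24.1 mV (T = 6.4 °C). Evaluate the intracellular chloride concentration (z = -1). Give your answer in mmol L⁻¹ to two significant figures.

13 mmol L⁻¹

Nernst: E = (24.1/-1) · ln([out]/[in]), so ln([out]/[in]) = -55.1 × -1 / 24.1 = 2.2863.
[out]/[in] = e^(2.2863) = 9.839.
[in] = 124 / 9.839 = 12.6 mmol L⁻¹.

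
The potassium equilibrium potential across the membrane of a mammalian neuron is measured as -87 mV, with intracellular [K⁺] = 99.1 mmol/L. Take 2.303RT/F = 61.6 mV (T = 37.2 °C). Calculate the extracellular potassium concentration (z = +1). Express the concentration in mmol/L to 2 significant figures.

Nernst: E = (61.6/1) · log₁₀([out]/[in]), so log₁₀([out]/[in]) = -87.0 × 1 / 61.6 = -1.4123.
[out]/[in] = 10^(-1.4123) = 0.0387.
[out] = 0.0387 × 99.1 = 3.835 mmol/L.

3.8 mmol/L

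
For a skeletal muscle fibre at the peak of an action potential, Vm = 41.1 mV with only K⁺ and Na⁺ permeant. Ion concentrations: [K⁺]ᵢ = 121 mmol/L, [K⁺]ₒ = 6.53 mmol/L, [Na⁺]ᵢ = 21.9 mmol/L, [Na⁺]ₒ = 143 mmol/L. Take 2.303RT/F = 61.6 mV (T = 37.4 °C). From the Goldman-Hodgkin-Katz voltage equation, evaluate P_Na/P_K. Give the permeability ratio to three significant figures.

Let α = P_Na/P_K. GHK: Vm = 61.6·log₁₀[(Kₒ + α·Naₒ)/(Kᵢ + α·Naᵢ)].
10^(Vm/61.6) = 10^(41.1/61.6) = 4.6474
So 4.6474·(Kᵢ + α·Naᵢ) = Kₒ + α·Naₒ → α = (4.6474·121.0 − 6.53) / (143.0 − 4.6474·21.9)
α = (562.3 − 6.53) / (143.0 − 101.8) = 555.8/41.22 = 13.48

13.5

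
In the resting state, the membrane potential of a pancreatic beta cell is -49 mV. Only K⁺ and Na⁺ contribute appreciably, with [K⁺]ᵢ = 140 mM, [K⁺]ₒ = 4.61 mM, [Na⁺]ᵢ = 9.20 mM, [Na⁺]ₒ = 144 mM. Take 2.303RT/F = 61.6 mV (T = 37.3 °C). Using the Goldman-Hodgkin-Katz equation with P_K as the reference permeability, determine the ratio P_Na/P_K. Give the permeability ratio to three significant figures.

0.125

Let α = P_Na/P_K. GHK: Vm = 61.6·log₁₀[(Kₒ + α·Naₒ)/(Kᵢ + α·Naᵢ)].
10^(Vm/61.6) = 10^(-49.0/61.6) = 0.16016
So 0.16016·(Kᵢ + α·Naᵢ) = Kₒ + α·Naₒ → α = (0.16016·140.0 − 4.61) / (144.0 − 0.16016·9.2)
α = (22.42 − 4.61) / (144.0 − 1.473) = 17.81/142.5 = 0.125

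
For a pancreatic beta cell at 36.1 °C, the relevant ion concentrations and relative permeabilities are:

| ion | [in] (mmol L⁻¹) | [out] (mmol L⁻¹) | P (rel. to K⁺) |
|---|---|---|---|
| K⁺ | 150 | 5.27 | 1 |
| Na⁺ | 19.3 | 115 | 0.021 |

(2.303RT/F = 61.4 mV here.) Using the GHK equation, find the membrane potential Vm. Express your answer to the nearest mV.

Vm = 61.4 · log₁₀[(Σ P·[cation]ₒ + Σ P·[anion]ᵢ) / (Σ P·[cation]ᵢ + Σ P·[anion]ₒ)]
Numerator = 1×5.27 + 0.021×115 = 7.685
Denominator = 1×150 + 0.021×19.3 = 150.4
Vm = 61.4 · log₁₀(0.051095) = 61.4 × (-1.2916) = -79.31 mV

-79 mV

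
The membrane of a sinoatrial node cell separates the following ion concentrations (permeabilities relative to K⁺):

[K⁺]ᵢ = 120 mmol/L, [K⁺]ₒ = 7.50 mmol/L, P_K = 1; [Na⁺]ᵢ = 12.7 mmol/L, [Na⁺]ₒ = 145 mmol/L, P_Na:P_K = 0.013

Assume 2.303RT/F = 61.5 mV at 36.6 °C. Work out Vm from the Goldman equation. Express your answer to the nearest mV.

-68 mV

Vm = 61.5 · log₁₀[(Σ P·[cation]ₒ + Σ P·[anion]ᵢ) / (Σ P·[cation]ᵢ + Σ P·[anion]ₒ)]
Numerator = 1×7.50 + 0.013×145 = 9.385
Denominator = 1×120 + 0.013×12.7 = 120.2
Vm = 61.5 · log₁₀(0.078101) = 61.5 × (-1.1073) = -68.10 mV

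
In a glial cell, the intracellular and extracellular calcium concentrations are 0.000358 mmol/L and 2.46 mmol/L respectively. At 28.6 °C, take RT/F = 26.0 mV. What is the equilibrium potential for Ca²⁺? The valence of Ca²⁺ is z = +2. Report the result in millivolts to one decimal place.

114.9 mV

E = (26.0/z) · ln([Ca²⁺]_out/[Ca²⁺]_in) with z = +2.
= (26.0/2) · ln(2.46/0.000358) = 13.00 · ln(6872)
= 13.00 · (8.8351) = 114.86 mV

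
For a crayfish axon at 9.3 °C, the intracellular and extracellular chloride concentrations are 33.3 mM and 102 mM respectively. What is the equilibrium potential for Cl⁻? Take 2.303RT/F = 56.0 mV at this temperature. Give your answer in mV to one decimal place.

E = (56.0/z) · log₁₀([Cl⁻]_out/[Cl⁻]_in) with z = -1.
For an anion, dividing by z = -1 reverses the sign.
= (56.0/-1) · log₁₀(102/33.3) = -56.00 · log₁₀(3.063)
= -56.00 · (0.4862) = -27.22 mV

-27.2 mV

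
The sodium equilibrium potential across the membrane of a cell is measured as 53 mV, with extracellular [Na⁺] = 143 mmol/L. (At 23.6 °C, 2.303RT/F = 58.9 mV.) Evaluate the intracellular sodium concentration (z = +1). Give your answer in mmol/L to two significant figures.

18 mmol/L

Nernst: E = (58.9/1) · log₁₀([out]/[in]), so log₁₀([out]/[in]) = 53.0 × 1 / 58.9 = 0.8998.
[out]/[in] = 10^(0.8998) = 7.94.
[in] = 143 / 7.94 = 18.01 mmol/L.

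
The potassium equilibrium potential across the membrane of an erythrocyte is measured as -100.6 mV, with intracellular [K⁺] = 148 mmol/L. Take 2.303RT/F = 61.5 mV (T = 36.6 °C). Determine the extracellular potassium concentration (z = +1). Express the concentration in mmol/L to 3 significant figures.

Nernst: E = (61.5/1) · log₁₀([out]/[in]), so log₁₀([out]/[in]) = -100.6 × 1 / 61.5 = -1.6358.
[out]/[in] = 10^(-1.6358) = 0.02313.
[out] = 0.02313 × 148 = 3.424 mmol/L.

3.42 mmol/L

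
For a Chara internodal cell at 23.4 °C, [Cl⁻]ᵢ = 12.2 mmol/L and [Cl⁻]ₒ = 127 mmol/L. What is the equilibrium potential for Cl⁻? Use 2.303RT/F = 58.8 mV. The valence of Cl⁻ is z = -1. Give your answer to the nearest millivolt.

-60 mV

E = (58.8/z) · log₁₀([Cl⁻]_out/[Cl⁻]_in) with z = -1.
For an anion, dividing by z = -1 reverses the sign.
= (58.8/-1) · log₁₀(127/12.2) = -58.80 · log₁₀(10.41)
= -58.80 · (1.0174) = -59.83 mV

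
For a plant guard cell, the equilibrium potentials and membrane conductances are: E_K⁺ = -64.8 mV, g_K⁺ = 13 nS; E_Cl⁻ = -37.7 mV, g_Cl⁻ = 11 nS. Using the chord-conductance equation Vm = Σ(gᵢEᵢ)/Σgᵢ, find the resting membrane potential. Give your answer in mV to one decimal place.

Σ gᵢEᵢ = 13·(-64.8) + 11·(-37.7) = -1257.10
Σ gᵢ = 13 + 11 = 24
Vm = -1257.10 / 24 = -52.38 mV

-52.4 mV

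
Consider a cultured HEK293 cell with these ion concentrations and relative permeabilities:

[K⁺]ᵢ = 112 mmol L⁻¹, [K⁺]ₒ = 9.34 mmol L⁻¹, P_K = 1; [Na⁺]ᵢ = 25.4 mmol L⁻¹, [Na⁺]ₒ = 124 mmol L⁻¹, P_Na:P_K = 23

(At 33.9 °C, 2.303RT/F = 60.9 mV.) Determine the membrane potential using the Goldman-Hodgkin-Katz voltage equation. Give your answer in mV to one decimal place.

37.4 mV

Vm = 60.9 · log₁₀[(Σ P·[cation]ₒ + Σ P·[anion]ᵢ) / (Σ P·[cation]ᵢ + Σ P·[anion]ₒ)]
Numerator = 1×9.34 + 23×124 = 2861
Denominator = 1×112 + 23×25.4 = 696.2
Vm = 60.9 · log₁₀(4.1099) = 60.9 × (0.6138) = 37.38 mV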